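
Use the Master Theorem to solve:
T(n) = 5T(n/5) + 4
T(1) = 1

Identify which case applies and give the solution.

a=5, b=5, f(n)=4. log_5(5) = 1. Since c=0 < 1, Case 1 applies: T(n) = Θ(n^log_b(a)) = O(n).

Answer: O(n) - Case 1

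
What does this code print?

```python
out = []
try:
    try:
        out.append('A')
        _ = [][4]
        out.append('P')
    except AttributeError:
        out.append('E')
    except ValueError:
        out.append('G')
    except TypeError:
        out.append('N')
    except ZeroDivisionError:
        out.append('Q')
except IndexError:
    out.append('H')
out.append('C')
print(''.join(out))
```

Execution trace: 'A' (try body) → 'H' (outer except IndexError) → 'C' (after the try/except). Output: AHC

Answer: AHC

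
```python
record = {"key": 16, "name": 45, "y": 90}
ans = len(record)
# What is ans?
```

Trace:
`record = {"key": 16, "name": 45, "y": 90}` → record = {'key': 16, 'name': 45, 'y': 90}
`ans = len(record)` → ans = 3
So ans = 3

Answer: 3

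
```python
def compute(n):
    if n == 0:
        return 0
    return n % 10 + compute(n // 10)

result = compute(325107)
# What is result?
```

Sum of digits of 325107: 7 + 0 + 1 + 5 + 2 + 3 = 18

Answer: 18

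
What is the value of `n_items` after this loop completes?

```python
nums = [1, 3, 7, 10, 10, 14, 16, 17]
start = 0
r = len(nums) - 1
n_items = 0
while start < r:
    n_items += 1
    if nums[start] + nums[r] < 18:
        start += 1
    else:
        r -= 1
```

Steps to find pair summing to 18
`n_items` takes the values: 0 → 1 → 2 → 3 → 4 → 5 → 6 → 7

Answer: 7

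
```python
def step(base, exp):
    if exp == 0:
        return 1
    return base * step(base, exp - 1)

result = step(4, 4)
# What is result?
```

step(4, 4) = 4 * 4 * 4 * 4 = 256

Answer: 256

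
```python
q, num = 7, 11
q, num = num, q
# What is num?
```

Trace:
`q, num = 7, 11` → q = 7; num = 11
`q, num = num, q` → q = 11; num = 7
So num = 7

Answer: 7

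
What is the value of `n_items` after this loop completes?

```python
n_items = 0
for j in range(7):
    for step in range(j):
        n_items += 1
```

Triangle number: 0+1+2+...+6
`n_items` takes the values: 0 → 1 → 2 → 3 → 4 → 5 → 6 → 7 → 8 → 9 → 10 → 11 → 12 → 13 → 14 → 15 → 16 → 17 → 18 → 19 → 20 → 21

Answer: 21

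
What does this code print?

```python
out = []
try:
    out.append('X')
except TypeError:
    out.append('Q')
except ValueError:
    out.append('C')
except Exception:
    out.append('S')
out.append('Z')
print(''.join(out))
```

Execution trace: 'X' (try body, no exception) → 'Z' (after the try/except). Output: XZ

Answer: XZ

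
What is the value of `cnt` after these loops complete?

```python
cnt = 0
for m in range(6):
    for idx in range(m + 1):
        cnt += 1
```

Triangle: 1 + 2 + ... + 6
`cnt` takes the values: 0 → 1 → 2 → 3 → 4 → 5 → 6 → 7 → 8 → 9 → 10 → 11 → 12 → 13 → 14 → 15 → 16 → 17 → 18 → 19 → 20 → 21

Answer: 21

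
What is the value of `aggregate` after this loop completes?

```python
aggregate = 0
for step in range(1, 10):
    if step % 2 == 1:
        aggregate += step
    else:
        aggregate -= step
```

Add odd, subtract even
`aggregate` takes the values: 0 → 1 → -1 → 2 → -2 → 3 → -3 → 4 → -4 → 5

Answer: 5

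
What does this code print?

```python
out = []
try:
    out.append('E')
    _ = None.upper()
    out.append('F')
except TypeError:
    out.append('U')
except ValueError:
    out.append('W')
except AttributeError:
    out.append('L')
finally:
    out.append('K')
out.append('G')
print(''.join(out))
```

Execution trace: 'E' (try body) → 'L' (except AttributeError) → 'K' (finally) → 'G' (after the try/except). Output: ELKG

Answer: ELKG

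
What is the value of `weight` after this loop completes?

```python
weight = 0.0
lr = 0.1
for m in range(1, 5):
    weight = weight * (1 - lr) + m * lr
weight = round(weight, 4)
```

Moving average with lr=0.1
`weight` takes the values: 0.0 → 0.1 → 0.29 → 0.561 → 0.9049

Answer: 0.9049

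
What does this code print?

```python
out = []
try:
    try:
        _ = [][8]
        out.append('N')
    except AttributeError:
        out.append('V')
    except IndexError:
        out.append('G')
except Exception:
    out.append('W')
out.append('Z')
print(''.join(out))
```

Execution trace: 'G' (inner except IndexError) → 'Z' (after the try/except). Output: GZ

Answer: GZ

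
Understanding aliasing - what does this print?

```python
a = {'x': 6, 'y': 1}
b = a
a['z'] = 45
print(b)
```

Key concept: dict aliasing.
Step by step:
`a = {'x': 6, 'y': 1}` → a = {'x': 6, 'y': 1}
`b = a` → b = {'x': 6, 'y': 1} (same object as a)
`a['z'] = 45` → a = {'x': 6, 'y': 1, 'z': 45} (same object as b); b = {'x': 6, 'y': 1, 'z': 45} (same object as a)
`print(b)` → prints {'x': 6, 'y': 1, 'z': 45}

Answer: {'x': 6, 'y': 1, 'z': 45}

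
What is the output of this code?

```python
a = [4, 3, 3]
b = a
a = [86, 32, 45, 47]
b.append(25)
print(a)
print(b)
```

Key concept: rebinding vs mutation: a is rebound to a new list, b still points at the original.
Step by step:
`a = [4, 3, 3]` → a = [4, 3, 3]
`b = a` → b = [4, 3, 3] (same object as a)
`a = [86, 32, 45, 47]` → a = [86, 32, 45, 47]
`b.append(25)` → b = [4, 3, 3, 25]
`print(a)` → prints [86, 32, 45, 47]
`print(b)` → prints [4, 3, 3, 25]

Answer:
[86, 32, 45, 47]
[4, 3, 3, 25]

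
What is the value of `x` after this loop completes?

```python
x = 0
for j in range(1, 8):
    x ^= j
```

XOR of 1 to 7
`x` takes the values: 0 → 1 → 3 → 0 → 4 → 1 → 7 → 0

Answer: 0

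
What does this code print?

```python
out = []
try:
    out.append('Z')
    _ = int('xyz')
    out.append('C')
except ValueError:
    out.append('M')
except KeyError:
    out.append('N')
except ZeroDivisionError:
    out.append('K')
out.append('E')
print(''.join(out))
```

Execution trace: 'Z' (try body) → 'M' (except ValueError) → 'E' (after the try/except). Output: ZME

Answer: ZME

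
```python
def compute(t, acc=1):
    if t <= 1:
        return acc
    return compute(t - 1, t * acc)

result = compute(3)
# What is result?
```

Accumulator trace (n, acc): (3, 1) -> (2, 3) -> (1, 6) -> return 6

Answer: 6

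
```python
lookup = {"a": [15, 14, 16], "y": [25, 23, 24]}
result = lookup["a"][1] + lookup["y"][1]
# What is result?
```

Trace:
`lookup = {"a": [15, 14, 16], "y": [25, 23, 24]}` → lookup = {'a': [15, 14, 16], 'y': [25, 23, 24]}
`result = lookup["a"][1] + lookup["y"][1]` → result = 37
So result = 37

Answer: 37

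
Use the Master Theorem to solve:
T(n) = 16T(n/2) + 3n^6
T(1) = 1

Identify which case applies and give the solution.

a=16, b=2, f(n)=3n^6. log_2(16) = 4. Since c=6 > 4 and the regularity condition holds (16(n/2)^6 = (16/2^6)n^6 with 16/2^6 < 1), Case 3 applies: T(n) = Θ(f(n)) = O(n^6).

Answer: O(n^6) - Case 3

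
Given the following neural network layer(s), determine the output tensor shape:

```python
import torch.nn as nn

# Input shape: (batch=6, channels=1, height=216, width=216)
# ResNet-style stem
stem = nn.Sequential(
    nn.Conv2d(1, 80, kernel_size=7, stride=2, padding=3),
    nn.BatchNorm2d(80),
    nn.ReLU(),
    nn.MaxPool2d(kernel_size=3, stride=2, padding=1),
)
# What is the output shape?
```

Input: (6, 1, 216, 216) -> after Conv2d 7x7 stride=2: (6, 80, 108, 108) -> Output: (6, 80, 54, 54)

Answer: (6, 80, 54, 54)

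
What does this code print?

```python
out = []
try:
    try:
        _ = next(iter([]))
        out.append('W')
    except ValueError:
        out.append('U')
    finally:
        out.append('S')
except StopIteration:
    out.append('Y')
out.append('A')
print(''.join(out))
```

Execution trace: 'S' (finally) → 'Y' (outer except StopIteration) → 'A' (after the try/except). Output: SYA

Answer: SYA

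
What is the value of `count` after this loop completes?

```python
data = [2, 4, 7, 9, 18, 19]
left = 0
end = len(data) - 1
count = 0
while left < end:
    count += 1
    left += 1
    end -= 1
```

Iterations until pointers meet (list length 6)
`count` takes the values: 0 → 1 → 2 → 3

Answer: 3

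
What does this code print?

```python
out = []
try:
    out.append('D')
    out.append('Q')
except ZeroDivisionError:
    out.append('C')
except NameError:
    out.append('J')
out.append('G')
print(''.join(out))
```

Execution trace: 'D' (try body) → 'Q' (try body, no exception) → 'G' (after the try/except). Output: DQG

Answer: DQG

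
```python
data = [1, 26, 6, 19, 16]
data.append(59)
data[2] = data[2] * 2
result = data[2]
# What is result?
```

Trace:
`data = [1, 26, 6, 19, 16]` → data = [1, 26, 6, 19, 16]
`data.append(59)` → data = [1, 26, 6, 19, 16, 59]
`data[2] = data[2] * 2` → data = [1, 26, 12, 19, 16, 59]
`result = data[2]` → result = 12
So result = 12

Answer: 12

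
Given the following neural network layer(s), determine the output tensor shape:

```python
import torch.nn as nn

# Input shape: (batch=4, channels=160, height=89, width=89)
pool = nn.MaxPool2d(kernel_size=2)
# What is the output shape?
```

Input: (4, 160, 89, 89) -> Output: (4, 160, 44, 44)

Answer: (4, 160, 44, 44)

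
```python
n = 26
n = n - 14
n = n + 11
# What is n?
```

Trace:
`n = 26` → n = 26
`n = n - 14` → n = 12
`n = n + 11` → n = 23
So n = 23

Answer: 23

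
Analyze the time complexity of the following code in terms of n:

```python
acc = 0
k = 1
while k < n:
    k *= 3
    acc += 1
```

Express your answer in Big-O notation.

Each loop level contributes: log n. Multiplying the contributions gives O(log n).

Answer: O(log n)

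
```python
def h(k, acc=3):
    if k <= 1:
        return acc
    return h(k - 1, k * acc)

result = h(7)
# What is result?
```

Accumulator trace (n, acc): (7, 3) -> (6, 21) -> (5, 126) -> (4, 630) -> (3, 2520) -> (2, 7560) -> (1, 15120) -> return 15120

Answer: 15120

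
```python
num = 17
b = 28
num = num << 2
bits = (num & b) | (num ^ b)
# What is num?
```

Trace:
`num = 17` → num = 17
`b = 28` → b = 28
`num = num << 2` → num = 68
`bits = (num & b) | (num ^ b)` → bits = 92
So num = 68

Answer: 68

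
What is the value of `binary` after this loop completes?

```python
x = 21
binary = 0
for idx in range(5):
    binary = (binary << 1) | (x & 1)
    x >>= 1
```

Reverse lowest 5 bits of 21
`binary` takes the values: 0 → 1 → 2 → 5 → 10 → 21

Answer: 21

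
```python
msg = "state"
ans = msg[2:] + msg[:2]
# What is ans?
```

Trace:
`msg = "state"` → msg = 'state'
`ans = msg[2:] + msg[:2]` → ans = 'atest'
So ans = 'atest'

Answer: 'atest'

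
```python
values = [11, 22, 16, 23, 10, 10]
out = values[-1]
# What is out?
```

Trace:
`values = [11, 22, 16, 23, 10, 10]` → values = [11, 22, 16, 23, 10, 10]
`out = values[-1]` → out = 10
So out = 10

Answer: 10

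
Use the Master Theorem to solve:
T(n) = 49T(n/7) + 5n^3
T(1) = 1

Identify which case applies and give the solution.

a=49, b=7, f(n)=5n^3. log_7(49) = 2. Since c=3 > 2 and the regularity condition holds (49(n/7)^3 = (49/7^3)n^3 with 49/7^3 < 1), Case 3 applies: T(n) = Θ(f(n)) = O(n^3).

Answer: O(n^3) - Case 3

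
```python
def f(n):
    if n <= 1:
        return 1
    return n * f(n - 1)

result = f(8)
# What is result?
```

f(8) = 8 * 7 * 6 * 5 * 4 * 3 * 2 * 1 = 40320

Answer: 40320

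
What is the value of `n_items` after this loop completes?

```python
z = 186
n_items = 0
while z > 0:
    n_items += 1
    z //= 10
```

Count digits by repeated division by 10
`n_items` takes the values: 0 → 1 → 2 → 3

Answer: 3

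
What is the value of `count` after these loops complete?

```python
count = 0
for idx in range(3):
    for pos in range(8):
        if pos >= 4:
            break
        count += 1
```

Inner breaks at 4, outer runs 3 times
`count` takes the values: 0 → 1 → 2 → 3 → 4 → 5 → 6 → 7 → 8 → 9 → 10 → 11 → 12

Answer: 12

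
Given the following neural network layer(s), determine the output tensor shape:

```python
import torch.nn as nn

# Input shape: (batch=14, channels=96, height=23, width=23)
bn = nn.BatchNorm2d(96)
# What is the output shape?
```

Input: (14, 96, 23, 23) -> Output: (14, 96, 23, 23)

Answer: (14, 96, 23, 23)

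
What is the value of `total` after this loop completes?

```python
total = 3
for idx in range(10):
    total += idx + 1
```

Start at 3, add 1 to 10 = 58
`total` takes the values: 3 → 4 → 6 → 9 → 13 → 18 → 24 → 31 → 39 → 48 → 58

Answer: 58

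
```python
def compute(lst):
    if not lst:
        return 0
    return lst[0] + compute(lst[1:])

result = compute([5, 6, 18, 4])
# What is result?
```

5 + 6 + 18 + 4 + 0 = 33

Answer: 33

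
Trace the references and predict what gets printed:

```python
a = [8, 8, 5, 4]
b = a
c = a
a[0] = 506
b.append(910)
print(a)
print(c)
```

Key concept: multiple aliases.
Step by step:
`a = [8, 8, 5, 4]` → a = [8, 8, 5, 4]
`b = a` → b = [8, 8, 5, 4] (same object as a)
`c = a` → c = [8, 8, 5, 4] (same object as a, b)
`a[0] = 506` → a = [506, 8, 5, 4] (same object as b, c); b = [506, 8, 5, 4] (same object as a, c); c = [506, 8, 5, 4] (same object as a, b)
`b.append(910)` → a = [506, 8, 5, 4, 910] (same object as b, c); b = [506, 8, 5, 4, 910] (same object as a, c); c = [506, 8, 5, 4, 910] (same object as a, b)
`print(a)` → prints [506, 8, 5, 4, 910]
`print(c)` → prints [506, 8, 5, 4, 910]

Answer:
[506, 8, 5, 4, 910]
[506, 8, 5, 4, 910]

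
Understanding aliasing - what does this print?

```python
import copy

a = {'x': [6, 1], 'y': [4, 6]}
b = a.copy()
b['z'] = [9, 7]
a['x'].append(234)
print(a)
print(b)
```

Key concept: shallow copy of dict with mutable values.
Step by step:
`a = {'x': [6, 1], 'y': [4, 6]}` → a = {'x': [6, 1], 'y': [4, 6]}
`b = a.copy()` → b = {'x': [6, 1], 'y': [4, 6]}
`b['z'] = [9, 7]` → b = {'x': [6, 1], 'y': [4, 6], 'z': [9, 7]}
`a['x'].append(234)` → a = {'x': [6, 1, 234], 'y': [4, 6]}; b = {'x': [6, 1, 234], 'y': [4, 6], 'z': [9, 7]}
`print(a)` → prints {'x': [6, 1, 234], 'y': [4, 6]}
`print(b)` → prints {'x': [6, 1, 234], 'y': [4, 6], 'z': [9, 7]}

Answer:
{'x': [6, 1, 234], 'y': [4, 6]}
{'x': [6, 1, 234], 'y': [4, 6], 'z': [9, 7]}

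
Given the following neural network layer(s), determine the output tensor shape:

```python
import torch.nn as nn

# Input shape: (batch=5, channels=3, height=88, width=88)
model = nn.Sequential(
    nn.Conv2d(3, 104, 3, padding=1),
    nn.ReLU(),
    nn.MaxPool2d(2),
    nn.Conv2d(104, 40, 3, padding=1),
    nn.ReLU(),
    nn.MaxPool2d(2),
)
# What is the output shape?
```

Input: (5, 3, 88, 88) -> after first Conv2d: (5, 104, 88, 88) -> after first MaxPool2d: (5, 104, 44, 44) -> after second Conv2d: (5, 40, 44, 44) -> Output: (5, 40, 22, 22)

Answer: (5, 40, 22, 22)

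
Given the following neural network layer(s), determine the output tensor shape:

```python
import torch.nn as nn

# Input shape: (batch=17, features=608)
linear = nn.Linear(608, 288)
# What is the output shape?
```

Input: (17, 608) -> Output: (17, 288)

Answer: (17, 288)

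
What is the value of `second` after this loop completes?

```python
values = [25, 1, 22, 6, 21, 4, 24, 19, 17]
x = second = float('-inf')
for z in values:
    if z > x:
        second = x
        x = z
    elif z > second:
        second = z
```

Second largest (with repeats) in [25, 1, 22, 6, 21, 4, 24, 19, 17]
`second` takes the values: -inf → 1 → 22 → 24

Answer: 24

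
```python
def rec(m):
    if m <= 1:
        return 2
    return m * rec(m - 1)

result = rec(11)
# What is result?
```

rec(11) = 11 * 10 * 9 * 8 * 7 * 6 * 5 * 4 * 3 * 2 * 2 = 79833600

Answer: 79833600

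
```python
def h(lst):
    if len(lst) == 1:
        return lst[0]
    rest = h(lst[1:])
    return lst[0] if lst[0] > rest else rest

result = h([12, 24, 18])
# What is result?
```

Recursive max over [12, 24, 18] = 24

Answer: 24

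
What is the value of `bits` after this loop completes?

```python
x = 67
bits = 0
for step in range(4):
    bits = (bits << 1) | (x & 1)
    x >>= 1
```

Reverse lowest 4 bits of 67
`bits` takes the values: 0 → 1 → 3 → 6 → 12

Answer: 12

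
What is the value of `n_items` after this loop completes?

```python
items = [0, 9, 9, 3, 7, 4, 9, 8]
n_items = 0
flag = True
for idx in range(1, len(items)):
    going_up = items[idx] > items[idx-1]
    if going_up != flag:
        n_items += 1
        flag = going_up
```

Count direction changes in [0, 9, 9, 3, 7, 4, 9, 8]
`n_items` takes the values: 0 → 1 → 2 → 3 → 4 → 5

Answer: 5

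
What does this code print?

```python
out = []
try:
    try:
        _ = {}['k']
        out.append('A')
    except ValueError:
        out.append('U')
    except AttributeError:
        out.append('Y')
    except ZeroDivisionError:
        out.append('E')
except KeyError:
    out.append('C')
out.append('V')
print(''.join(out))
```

Execution trace: 'C' (outer except KeyError) → 'V' (after the try/except). Output: CV

Answer: CV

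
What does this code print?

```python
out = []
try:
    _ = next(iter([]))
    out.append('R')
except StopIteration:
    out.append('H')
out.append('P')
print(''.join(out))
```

Execution trace: 'H' (except StopIteration) → 'P' (after the try/except). Output: HP

Answer: HP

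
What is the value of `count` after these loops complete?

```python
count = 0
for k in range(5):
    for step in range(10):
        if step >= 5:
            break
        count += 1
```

Inner breaks at 5, outer runs 5 times
`count` takes the values: 0 → 1 → 2 → 3 → 4 → 5 → 6 → 7 → 8 → 9 → 10 → 11 → 12 → 13 → 14 → 15 → 16 → 17 → 18 → 19 → 20 → 21 → 22 → 23 → 24 → 25

Answer: 25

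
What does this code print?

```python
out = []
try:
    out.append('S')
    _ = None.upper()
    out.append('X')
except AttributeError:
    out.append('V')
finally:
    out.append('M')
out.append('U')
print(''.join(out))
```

Execution trace: 'S' (try body) → 'V' (except AttributeError) → 'M' (finally) → 'U' (after the try/except). Output: SVMU

Answer: SVMU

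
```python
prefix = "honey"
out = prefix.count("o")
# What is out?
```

Trace:
`prefix = "honey"` → prefix = 'honey'
`out = prefix.count("o")` → out = 1
So out = 1

Answer: 1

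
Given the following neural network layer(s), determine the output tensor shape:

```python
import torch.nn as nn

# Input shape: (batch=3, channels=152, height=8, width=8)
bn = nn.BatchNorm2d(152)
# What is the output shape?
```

Input: (3, 152, 8, 8) -> Output: (3, 152, 8, 8)

Answer: (3, 152, 8, 8)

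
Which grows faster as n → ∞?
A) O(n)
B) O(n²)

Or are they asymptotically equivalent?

O(n) vs O(n²): Higher order terms dominate.

Answer: B) O(n²) grows faster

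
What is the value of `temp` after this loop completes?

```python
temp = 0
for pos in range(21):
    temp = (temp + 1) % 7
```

Increment mod 7, 21 times = 0
`temp` takes the values: 0 → 1 → 2 → 3 → 4 → 5 → 6 → 0 → 1 → 2 → 3 → 4 → 5 → 6 → 0 → 1 → 2 → 3 → 4 → 5 → 6 → 0

Answer: 0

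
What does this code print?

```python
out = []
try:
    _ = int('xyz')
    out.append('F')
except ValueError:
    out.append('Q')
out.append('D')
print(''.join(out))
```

Execution trace: 'Q' (except ValueError) → 'D' (after the try/except). Output: QD

Answer: QD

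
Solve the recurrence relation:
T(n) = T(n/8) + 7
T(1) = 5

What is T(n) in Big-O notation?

Each step divides n by 8 and adds 7. After log_8(n) steps we reach T(1)=5. So T(n) = 7·log_8(n) + 5 = O(log n).

Answer: O(log n)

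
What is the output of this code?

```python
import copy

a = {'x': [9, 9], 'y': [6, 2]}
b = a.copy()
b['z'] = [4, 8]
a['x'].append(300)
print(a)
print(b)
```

Key concept: shallow copy of dict with mutable values.
Step by step:
`a = {'x': [9, 9], 'y': [6, 2]}` → a = {'x': [9, 9], 'y': [6, 2]}
`b = a.copy()` → b = {'x': [9, 9], 'y': [6, 2]}
`b['z'] = [4, 8]` → b = {'x': [9, 9], 'y': [6, 2], 'z': [4, 8]}
`a['x'].append(300)` → a = {'x': [9, 9, 300], 'y': [6, 2]}; b = {'x': [9, 9, 300], 'y': [6, 2], 'z': [4, 8]}
`print(a)` → prints {'x': [9, 9, 300], 'y': [6, 2]}
`print(b)` → prints {'x': [9, 9, 300], 'y': [6, 2], 'z': [4, 8]}

Answer:
{'x': [9, 9, 300], 'y': [6, 2]}
{'x': [9, 9, 300], 'y': [6, 2], 'z': [4, 8]}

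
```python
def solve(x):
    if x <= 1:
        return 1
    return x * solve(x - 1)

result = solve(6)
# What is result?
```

solve(6) = 6 * 5 * 4 * 3 * 2 * 1 = 720

Answer: 720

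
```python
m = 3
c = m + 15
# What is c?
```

Trace:
`m = 3` → m = 3
`c = m + 15` → c = 18
So c = 18

Answer: 18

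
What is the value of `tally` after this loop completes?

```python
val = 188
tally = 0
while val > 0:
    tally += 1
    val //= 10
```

Count digits by repeated division by 10
`tally` takes the values: 0 → 1 → 2 → 3

Answer: 3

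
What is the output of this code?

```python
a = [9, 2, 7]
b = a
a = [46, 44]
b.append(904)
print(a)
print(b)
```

Key concept: rebinding vs mutation: a is rebound to a new list, b still points at the original.
Step by step:
`a = [9, 2, 7]` → a = [9, 2, 7]
`b = a` → b = [9, 2, 7] (same object as a)
`a = [46, 44]` → a = [46, 44]
`b.append(904)` → b = [9, 2, 7, 904]
`print(a)` → prints [46, 44]
`print(b)` → prints [9, 2, 7, 904]

Answer:
[46, 44]
[9, 2, 7, 904]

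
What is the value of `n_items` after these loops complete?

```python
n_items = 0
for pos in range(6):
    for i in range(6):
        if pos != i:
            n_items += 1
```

6² - 6 (exclude diagonal)
`n_items` takes the values: 0 → 1 → 2 → 3 → 4 → 5 → 6 → 7 → 8 → 9 → 10 → 11 → 12 → 13 → 14 → 15 → 16 → 17 → 18 → 19 → 20 → 21 → 22 → 23 → 24 → 25 → 26 → 27 → 28 → 29 → 30

Answer: 30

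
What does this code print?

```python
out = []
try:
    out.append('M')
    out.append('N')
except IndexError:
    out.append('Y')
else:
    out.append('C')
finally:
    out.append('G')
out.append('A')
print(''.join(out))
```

Execution trace: 'M' (try body) → 'N' (try body, no exception) → 'C' (else) → 'G' (finally) → 'A' (after the try/except). Output: MNCGA

Answer: MNCGA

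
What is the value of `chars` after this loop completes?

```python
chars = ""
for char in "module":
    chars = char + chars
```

Reverse 'module'
`chars` takes the values: "" → "m" → "om" → "dom" → "udom" → "ludom" → "eludom"

Answer: "eludom"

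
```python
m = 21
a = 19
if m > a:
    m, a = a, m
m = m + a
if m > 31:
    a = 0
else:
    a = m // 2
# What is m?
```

Trace:
`m = 21` → m = 21
`a = 19` → a = 19
`if m > a: ...` → m > a is True → m = 19; a = 21
`m = m + a` → m = 40
`if m > 31: ...` → m > 31 is True → a = 0
So m = 40

Answer: 40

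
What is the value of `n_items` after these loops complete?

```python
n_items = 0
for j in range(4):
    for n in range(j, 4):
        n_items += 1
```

Upper triangle: 4 + 3 + ... + 1
`n_items` takes the values: 0 → 1 → 2 → 3 → 4 → 5 → 6 → 7 → 8 → 9 → 10

Answer: 10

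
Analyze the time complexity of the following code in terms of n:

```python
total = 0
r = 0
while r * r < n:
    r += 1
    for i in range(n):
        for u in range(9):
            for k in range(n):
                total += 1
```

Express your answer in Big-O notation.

Each loop level contributes: √n × n × 1 × n. Multiplying the contributions gives O(n^2√n).

Answer: O(n^2√n)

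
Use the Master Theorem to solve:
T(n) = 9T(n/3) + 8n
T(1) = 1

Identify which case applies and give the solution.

a=9, b=3, f(n)=8n. log_3(9) = 2. Since c=1 < 2, Case 1 applies: T(n) = Θ(n^log_b(a)) = O(n^2).

Answer: O(n^2) - Case 1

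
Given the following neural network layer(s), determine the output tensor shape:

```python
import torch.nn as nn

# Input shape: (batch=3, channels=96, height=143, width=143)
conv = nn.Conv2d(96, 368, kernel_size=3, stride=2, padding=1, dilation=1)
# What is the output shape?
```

Input: (3, 96, 143, 143) -> Output: (3, 368, 72, 72)

Answer: (3, 368, 72, 72)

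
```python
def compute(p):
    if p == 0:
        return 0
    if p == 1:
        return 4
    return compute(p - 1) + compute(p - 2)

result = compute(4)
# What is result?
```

Build up from base cases: compute(0)=0, compute(1)=4, compute(2)=4, compute(3)=8, compute(4)=12

Answer: 12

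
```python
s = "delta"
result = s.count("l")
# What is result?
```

Trace:
`s = "delta"` → s = 'delta'
`result = s.count("l")` → result = 1
So result = 1

Answer: 1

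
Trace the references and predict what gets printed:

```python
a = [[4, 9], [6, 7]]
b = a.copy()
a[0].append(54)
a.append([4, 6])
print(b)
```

Key concept: shallow copy with nested lists.
Step by step:
`a = [[4, 9], [6, 7]]` → a = [[4, 9], [6, 7]]
`b = a.copy()` → b = [[4, 9], [6, 7]]
`a[0].append(54)` → a = [[4, 9, 54], [6, 7]]; b = [[4, 9, 54], [6, 7]]
`a.append([4, 6])` → a = [[4, 9, 54], [6, 7], [4, 6]]
`print(b)` → prints [[4, 9, 54], [6, 7]]

Answer: [[4, 9, 54], [6, 7]]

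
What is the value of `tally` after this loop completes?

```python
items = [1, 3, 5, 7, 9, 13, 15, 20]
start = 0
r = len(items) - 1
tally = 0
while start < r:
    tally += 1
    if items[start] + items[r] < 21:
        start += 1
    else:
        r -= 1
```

Steps to find pair summing to 21
`tally` takes the values: 0 → 1 → 2 → 3 → 4 → 5 → 6 → 7

Answer: 7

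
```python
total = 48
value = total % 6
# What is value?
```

Trace:
`total = 48` → total = 48
`value = total % 6` → value = 0
So value = 0

Answer: 0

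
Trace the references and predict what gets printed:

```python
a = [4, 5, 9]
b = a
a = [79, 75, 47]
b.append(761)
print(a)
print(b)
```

Key concept: rebinding vs mutation: a is rebound to a new list, b still points at the original.
Step by step:
`a = [4, 5, 9]` → a = [4, 5, 9]
`b = a` → b = [4, 5, 9] (same object as a)
`a = [79, 75, 47]` → a = [79, 75, 47]
`b.append(761)` → b = [4, 5, 9, 761]
`print(a)` → prints [79, 75, 47]
`print(b)` → prints [4, 5, 9, 761]

Answer:
[79, 75, 47]
[4, 5, 9, 761]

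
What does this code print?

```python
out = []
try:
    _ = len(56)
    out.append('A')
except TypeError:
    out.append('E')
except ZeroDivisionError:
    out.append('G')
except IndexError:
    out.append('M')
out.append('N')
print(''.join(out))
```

Execution trace: 'E' (except TypeError) → 'N' (after the try/except). Output: EN

Answer: EN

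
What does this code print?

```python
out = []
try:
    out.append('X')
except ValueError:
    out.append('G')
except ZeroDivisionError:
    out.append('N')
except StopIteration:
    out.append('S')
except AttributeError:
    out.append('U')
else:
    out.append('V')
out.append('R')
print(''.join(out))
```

Execution trace: 'X' (try body, no exception) → 'V' (else) → 'R' (after the try/except). Output: XVR

Answer: XVR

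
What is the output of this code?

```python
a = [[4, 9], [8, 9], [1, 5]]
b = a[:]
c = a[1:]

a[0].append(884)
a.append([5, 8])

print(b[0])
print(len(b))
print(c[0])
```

Key concept: slice with nested mutation.
Step by step:
`a = [[4, 9], [8, 9], [1, 5]]` → a = [[4, 9], [8, 9], [1, 5]]
`b = a[:]` → b = [[4, 9], [8, 9], [1, 5]]
`c = a[1:]` → c = [[8, 9], [1, 5]]
`a[0].append(884)` → a = [[4, 9, 884], [8, 9], [1, 5]]; b = [[4, 9, 884], [8, 9], [1, 5]]
`a.append([5, 8])` → a = [[4, 9, 884], [8, 9], [1, 5], [5, 8]]
`print(b[0])` → prints [4, 9, 884]
`print(len(b))` → prints 3
`print(c[0])` → prints [8, 9]

Answer:
[4, 9, 884]
3
[8, 9]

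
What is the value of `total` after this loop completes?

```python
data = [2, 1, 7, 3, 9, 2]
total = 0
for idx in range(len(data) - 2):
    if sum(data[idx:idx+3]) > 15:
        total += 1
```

Count windows with sum > 15
`total` takes the values: 0 → 1

Answer: 1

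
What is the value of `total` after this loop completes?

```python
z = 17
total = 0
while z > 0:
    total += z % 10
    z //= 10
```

Sum digits of 17
`total` takes the values: 0 → 7 → 8

Answer: 8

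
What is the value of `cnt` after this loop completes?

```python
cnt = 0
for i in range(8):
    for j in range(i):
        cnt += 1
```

Triangle number: 0+1+2+...+7
`cnt` takes the values: 0 → 1 → 2 → 3 → 4 → 5 → 6 → 7 → 8 → 9 → 10 → 11 → 12 → 13 → 14 → 15 → 16 → 17 → 18 → 19 → 20 → 21 → 22 → 23 → 24 → 25 → 26 → 27 → 28

Answer: 28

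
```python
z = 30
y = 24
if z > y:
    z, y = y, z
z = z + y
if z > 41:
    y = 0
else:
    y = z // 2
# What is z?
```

Trace:
`z = 30` → z = 30
`y = 24` → y = 24
`if z > y: ...` → z > y is True → z = 24; y = 30
`z = z + y` → z = 54
`if z > 41: ...` → z > 41 is True → y = 0
So z = 54

Answer: 54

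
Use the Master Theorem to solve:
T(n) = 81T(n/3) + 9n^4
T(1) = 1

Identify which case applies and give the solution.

a=81, b=3, f(n)=9n^4. log_3(81) = 4. Since c=4 = 4, Case 2 applies: T(n) = Θ(n^log_b(a) · log n) = O(n^4 log n).

Answer: O(n^4 log n) - Case 2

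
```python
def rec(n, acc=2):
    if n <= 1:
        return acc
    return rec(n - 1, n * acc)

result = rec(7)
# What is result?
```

Accumulator trace (n, acc): (7, 2) -> (6, 14) -> (5, 84) -> (4, 420) -> (3, 1680) -> (2, 5040) -> (1, 10080) -> return 10080

Answer: 10080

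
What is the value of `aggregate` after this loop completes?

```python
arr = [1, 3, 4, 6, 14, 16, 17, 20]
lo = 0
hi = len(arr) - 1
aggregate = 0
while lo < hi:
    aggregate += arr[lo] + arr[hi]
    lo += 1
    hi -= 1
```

Sum of pairs from ends
`aggregate` takes the values: 0 → 21 → 41 → 61 → 81

Answer: 81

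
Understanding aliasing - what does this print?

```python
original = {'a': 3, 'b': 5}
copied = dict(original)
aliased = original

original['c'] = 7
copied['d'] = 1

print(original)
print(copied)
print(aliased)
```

Key concept: dict() creates copy, assignment creates alias.
Step by step:
`original = {'a': 3, 'b': 5}` → original = {'a': 3, 'b': 5}
`copied = dict(original)` → copied = {'a': 3, 'b': 5}
`aliased = original` → aliased = {'a': 3, 'b': 5} (same object as original)
`original['c'] = 7` → original = {'a': 3, 'b': 5, 'c': 7} (same object as aliased); aliased = {'a': 3, 'b': 5, 'c': 7} (same object as original)
`copied['d'] = 1` → copied = {'a': 3, 'b': 5, 'd': 1}
`print(original)` → prints {'a': 3, 'b': 5, 'c': 7}
`print(copied)` → prints {'a': 3, 'b': 5, 'd': 1}
`print(aliased)` → prints {'a': 3, 'b': 5, 'c': 7}

Answer:
{'a': 3, 'b': 5, 'c': 7}
{'a': 3, 'b': 5, 'd': 1}
{'a': 3, 'b': 5, 'c': 7}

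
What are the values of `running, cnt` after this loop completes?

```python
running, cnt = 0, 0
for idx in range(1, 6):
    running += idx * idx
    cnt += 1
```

Sum of squares and count
`running, cnt` takes the values: (0, 0) → (1, 0) → (1, 1) → (5, 1) → (5, 2) → (14, 2) → (14, 3) → (30, 3) → (30, 4) → (55, 4) → (55, 5)

Answer: 55, 5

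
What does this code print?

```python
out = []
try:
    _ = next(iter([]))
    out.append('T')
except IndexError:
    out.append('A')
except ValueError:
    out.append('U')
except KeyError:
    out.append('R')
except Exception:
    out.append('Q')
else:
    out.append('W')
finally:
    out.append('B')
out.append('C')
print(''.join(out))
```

Execution trace: 'Q' (except Exception) → 'B' (finally) → 'C' (after the try/except). Output: QBC

Answer: QBC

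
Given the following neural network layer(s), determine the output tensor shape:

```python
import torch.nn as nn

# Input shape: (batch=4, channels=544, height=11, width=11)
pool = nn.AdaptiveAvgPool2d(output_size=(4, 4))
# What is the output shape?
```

Input: (4, 544, 11, 11) -> Output: (4, 544, 4, 4)

Answer: (4, 544, 4, 4)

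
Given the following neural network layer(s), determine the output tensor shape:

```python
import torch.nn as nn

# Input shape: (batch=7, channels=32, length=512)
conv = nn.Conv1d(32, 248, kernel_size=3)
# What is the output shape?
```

Input: (7, 32, 512) -> Output: (7, 248, 510)

Answer: (7, 248, 510)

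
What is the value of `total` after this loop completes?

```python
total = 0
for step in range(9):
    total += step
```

Sum of 0 to 8 = 36
`total` takes the values: 0 → 1 → 3 → 6 → 10 → 15 → 21 → 28 → 36

Answer: 36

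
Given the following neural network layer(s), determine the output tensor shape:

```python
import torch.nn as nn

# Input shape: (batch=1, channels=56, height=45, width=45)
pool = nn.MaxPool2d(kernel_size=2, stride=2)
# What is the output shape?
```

Input: (1, 56, 45, 45) -> Output: (1, 56, 22, 22)

Answer: (1, 56, 22, 22)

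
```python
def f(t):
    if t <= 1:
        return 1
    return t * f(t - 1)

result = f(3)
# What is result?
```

f(3) = 3 * 2 * 1 = 6

Answer: 6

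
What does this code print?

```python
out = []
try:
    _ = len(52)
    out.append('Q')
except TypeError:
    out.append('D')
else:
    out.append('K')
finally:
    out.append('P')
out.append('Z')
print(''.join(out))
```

Execution trace: 'D' (except TypeError) → 'P' (finally) → 'Z' (after the try/except). Output: DPZ

Answer: DPZ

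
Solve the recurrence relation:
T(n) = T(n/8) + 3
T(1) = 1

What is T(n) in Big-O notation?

Each step divides n by 8 and adds 3. After log_8(n) steps we reach T(1)=1. So T(n) = 3·log_8(n) + 1 = O(log n).

Answer: O(log n)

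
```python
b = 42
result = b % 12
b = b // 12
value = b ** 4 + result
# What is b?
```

Trace:
`b = 42` → b = 42
`result = b % 12` → result = 6
`b = b // 12` → b = 3
`value = b ** 4 + result` → value = 87
So b = 3

Answer: 3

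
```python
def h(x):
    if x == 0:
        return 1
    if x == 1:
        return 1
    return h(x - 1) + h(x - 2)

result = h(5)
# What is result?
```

Build up from base cases: h(0)=1, h(1)=1, h(2)=2, h(3)=3, h(4)=5, h(5)=8

Answer: 8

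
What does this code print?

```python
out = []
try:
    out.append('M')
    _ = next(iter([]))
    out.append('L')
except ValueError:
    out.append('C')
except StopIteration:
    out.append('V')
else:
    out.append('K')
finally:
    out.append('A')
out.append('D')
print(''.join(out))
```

Execution trace: 'M' (try body) → 'V' (except StopIteration) → 'A' (finally) → 'D' (after the try/except). Output: MVAD

Answer: MVAD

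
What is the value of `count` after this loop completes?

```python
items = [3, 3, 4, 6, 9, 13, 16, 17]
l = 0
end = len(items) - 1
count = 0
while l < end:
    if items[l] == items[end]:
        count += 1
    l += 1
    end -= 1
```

Count matching pairs from ends
`count` takes the values: 0

Answer: 0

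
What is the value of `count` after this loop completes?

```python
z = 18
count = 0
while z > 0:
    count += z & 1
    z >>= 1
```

Count set bits in 18 (binary: 0b10010)
`count` takes the values: 0 → 1 → 2

Answer: 2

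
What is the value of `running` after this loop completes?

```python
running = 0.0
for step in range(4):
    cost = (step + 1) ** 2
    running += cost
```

Sum of squared losses 1² + 2² + ... + 4²
`running` takes the values: 0.0 → 1.0 → 5.0 → 14.0 → 30.0

Answer: 30.0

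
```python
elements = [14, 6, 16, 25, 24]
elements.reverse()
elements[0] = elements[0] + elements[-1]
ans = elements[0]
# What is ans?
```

Trace:
`elements = [14, 6, 16, 25, 24]` → elements = [14, 6, 16, 25, 24]
`elements.reverse()` → elements = [24, 25, 16, 6, 14]
`elements[0] = elements[0] + elements[-1]` → elements = [38, 25, 16, 6, 14]
`ans = elements[0]` → ans = 38
So ans = 38

Answer: 38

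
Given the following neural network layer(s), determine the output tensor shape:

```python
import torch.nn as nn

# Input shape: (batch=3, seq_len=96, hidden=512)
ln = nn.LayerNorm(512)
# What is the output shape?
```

Input: (3, 96, 512) -> Output: (3, 96, 512)

Answer: (3, 96, 512)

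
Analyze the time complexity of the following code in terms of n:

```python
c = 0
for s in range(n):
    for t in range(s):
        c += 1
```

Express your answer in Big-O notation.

Each loop level contributes: n × n. Multiplying the contributions gives O(n^2).

Answer: O(n^2)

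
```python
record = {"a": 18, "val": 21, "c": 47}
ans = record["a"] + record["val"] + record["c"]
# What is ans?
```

Trace:
`record = {"a": 18, "val": 21, "c": 47}` → record = {'a': 18, 'val': 21, 'c': 47}
`ans = record["a"] + record["val"] + record["c"]` → ans = 86
So ans = 86

Answer: 86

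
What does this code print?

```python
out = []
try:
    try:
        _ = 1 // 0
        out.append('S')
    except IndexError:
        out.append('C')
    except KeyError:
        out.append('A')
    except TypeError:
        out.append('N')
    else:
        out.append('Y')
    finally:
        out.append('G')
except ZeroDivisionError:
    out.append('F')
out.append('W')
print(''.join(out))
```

Execution trace: 'G' (finally) → 'F' (outer except ZeroDivisionError) → 'W' (after the try/except). Output: GFW

Answer: GFW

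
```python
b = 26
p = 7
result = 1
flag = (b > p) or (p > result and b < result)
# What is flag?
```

Trace:
`b = 26` → b = 26
`p = 7` → p = 7
`result = 1` → result = 1
`flag = (b > p) or (p > result and b < result)` → flag = True
So flag = True

Answer: True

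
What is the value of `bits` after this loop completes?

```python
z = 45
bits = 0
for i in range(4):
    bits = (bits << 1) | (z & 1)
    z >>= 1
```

Reverse lowest 4 bits of 45
`bits` takes the values: 0 → 1 → 2 → 5 → 11

Answer: 11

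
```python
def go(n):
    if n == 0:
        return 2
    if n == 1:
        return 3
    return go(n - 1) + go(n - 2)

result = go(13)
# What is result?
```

Build up from base cases: go(0)=2, go(1)=3, go(2)=5, go(3)=8, go(4)=13, go(5)=21, go(6)=34, ..., go(13)=987

Answer: 987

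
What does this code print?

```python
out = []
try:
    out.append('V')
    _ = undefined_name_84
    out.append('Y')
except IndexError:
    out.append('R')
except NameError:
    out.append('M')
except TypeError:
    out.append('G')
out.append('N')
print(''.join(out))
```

Execution trace: 'V' (try body) → 'M' (except NameError) → 'N' (after the try/except). Output: VMN

Answer: VMN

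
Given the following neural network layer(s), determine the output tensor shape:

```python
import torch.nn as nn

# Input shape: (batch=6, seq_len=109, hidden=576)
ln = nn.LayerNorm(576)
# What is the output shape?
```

Input: (6, 109, 576) -> Output: (6, 109, 576)

Answer: (6, 109, 576)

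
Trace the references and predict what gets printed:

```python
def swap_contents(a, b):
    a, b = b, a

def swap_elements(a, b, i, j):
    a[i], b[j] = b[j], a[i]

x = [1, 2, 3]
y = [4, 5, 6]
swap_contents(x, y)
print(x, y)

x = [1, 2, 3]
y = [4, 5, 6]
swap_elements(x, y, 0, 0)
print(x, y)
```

Key concept: parameter rebinding vs mutation.
Step by step:
`x = [1, 2, 3]` → x = [1, 2, 3]
`y = [4, 5, 6]` → y = [4, 5, 6]
`swap_contents(x, y)` → no visible change to tracked variables
`print(x, y)` → prints [1, 2, 3] [4, 5, 6]
`x = [1, 2, 3]` → x = [1, 2, 3]
`y = [4, 5, 6]` → y = [4, 5, 6]
`swap_elements(x, y, 0, 0)` → x = [4, 2, 3]; y = [1, 5, 6]
`print(x, y)` → prints [4, 2, 3] [1, 5, 6]

Answer:
[1, 2, 3] [4, 5, 6]
[4, 2, 3] [1, 5, 6]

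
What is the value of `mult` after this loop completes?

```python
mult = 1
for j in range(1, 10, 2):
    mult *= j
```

Product of 1, 3, 5, ... up to 9
`mult` takes the values: 1 → 3 → 15 → 105 → 945

Answer: 945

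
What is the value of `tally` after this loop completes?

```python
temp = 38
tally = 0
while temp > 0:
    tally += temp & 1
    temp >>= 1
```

Count set bits in 38 (binary: 0b100110)
`tally` takes the values: 0 → 1 → 2 → 3

Answer: 3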